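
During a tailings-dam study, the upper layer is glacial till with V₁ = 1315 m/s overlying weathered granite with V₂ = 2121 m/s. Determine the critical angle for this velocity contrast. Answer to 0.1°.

38.3°

Critical incidence: sin θ_c = V₁/V₂ = 1315/2121 = 0.6200.
θ_c = arcsin 0.6200 = 38.32°.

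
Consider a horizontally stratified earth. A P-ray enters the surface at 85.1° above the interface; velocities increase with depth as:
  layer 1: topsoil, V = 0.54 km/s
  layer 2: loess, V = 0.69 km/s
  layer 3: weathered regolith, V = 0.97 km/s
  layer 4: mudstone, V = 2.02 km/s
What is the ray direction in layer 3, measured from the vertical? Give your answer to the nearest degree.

9°

From the normal: θ₁ = 90° − 85.1° = 4.9°.
Snell's law across each interface conserves sin θ / V, so sin θ_3 = V_3·sin θ₁/V₁.
sin θ_3 = 0.97 × sin 4.9° / 0.54 = 0.1534.
θ_3 = arcsin 0.1534 = 8.83°.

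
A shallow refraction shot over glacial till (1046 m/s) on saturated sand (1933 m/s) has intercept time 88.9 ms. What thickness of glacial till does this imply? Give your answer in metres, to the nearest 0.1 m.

55.3 m

θ_c = arcsin(1046/1933) = 32.76°; cos θ_c = 0.8409.
tᵢ = 2h cos θ_c/V₁ ⇒ h = tᵢ·V₁/(2 cos θ_c) = 0.0889·1046/(2·0.8409) = 55.29 m.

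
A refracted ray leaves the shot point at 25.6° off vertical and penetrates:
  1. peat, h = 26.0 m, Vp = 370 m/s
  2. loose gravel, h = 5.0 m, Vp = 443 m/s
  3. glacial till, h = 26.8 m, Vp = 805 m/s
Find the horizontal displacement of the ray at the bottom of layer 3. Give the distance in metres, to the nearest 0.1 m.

89.4 m

p = sin θ₁/V₁ = sin 25.6°/370 = 1.1678e-03 s/m is conserved through the stack.
Layer 1: θ = 25.60°; offset = 26.0·tan 25.60° = 12.457 m.
Layer 2: sin θ = p·443 = 0.5173 → θ = 31.15°; offset = 5.0·tan 31.15° = 3.023 m.
Layer 3: sin θ = p·805 = 0.9401 → θ = 70.06°; offset = 26.8·tan 70.06° = 73.892 m.
Σ offsets = 89.372 m.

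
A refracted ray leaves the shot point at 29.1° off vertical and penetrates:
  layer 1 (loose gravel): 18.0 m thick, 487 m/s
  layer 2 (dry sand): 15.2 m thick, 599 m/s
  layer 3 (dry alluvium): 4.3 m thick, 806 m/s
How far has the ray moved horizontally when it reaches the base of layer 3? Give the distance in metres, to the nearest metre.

Ray parameter p = sin 29.1° / 487 m/s = 9.9864e-04 s/m.
Layer 1: θ = 29.10°; offset = 18.0·tan 29.10° = 10.019 m.
Layer 2: sin θ = p·599 = 0.5982 → θ = 36.74°; offset = 15.2·tan 36.74° = 11.346 m.
Layer 3: sin θ = p·806 = 0.8049 → θ = 53.60°; offset = 4.3·tan 53.60° = 5.833 m.
Total horizontal offset = 27.197 m.

27 m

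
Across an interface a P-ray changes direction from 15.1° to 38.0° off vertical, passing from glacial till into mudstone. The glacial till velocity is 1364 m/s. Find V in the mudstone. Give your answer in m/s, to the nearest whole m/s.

sin 15.1° = 0.2605; sin 38.0° = 0.6157.
V₂ = V₁·(sin θ₂/sin θ₁) = 1364·(0.6157/0.2605) = 3223.60 m/s.

3224 m/s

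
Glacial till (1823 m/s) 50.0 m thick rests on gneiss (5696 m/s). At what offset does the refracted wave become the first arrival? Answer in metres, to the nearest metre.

θ_c = arcsin(1823/5696) = 18.67°, so cos θ_c = 0.9474 and tᵢ = 2h cos θ_c/V₁ = 0.0520 s.
At crossover x/V₁ = x/V₂ + tᵢ ⇒ x = tᵢ/(1/V₁ − 1/V₂) = 0.05197/(5.4855e-04 − 1.7556e-04) = 139.33 m.

139 m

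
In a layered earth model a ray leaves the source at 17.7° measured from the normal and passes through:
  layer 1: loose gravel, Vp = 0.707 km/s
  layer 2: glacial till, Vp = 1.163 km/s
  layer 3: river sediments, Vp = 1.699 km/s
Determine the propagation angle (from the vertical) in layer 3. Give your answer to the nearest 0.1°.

46.9°

Snell's law across each interface conserves sin θ / V, so sin θ_3 = V_3·sin θ₁/V₁.
sin θ_3 = 1.699 × sin 17.7° / 0.707 = 0.7306.
θ_3 = 46.94° from the vertical.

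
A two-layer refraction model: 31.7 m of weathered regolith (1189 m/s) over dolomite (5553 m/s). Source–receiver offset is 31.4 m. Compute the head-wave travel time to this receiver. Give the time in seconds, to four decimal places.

θ_c = arcsin(V₁/V₂) = arcsin(1189/5553) = 12.36°, cos θ_c = 0.9768.
Intercept time tᵢ = 2h cos θ_c / V₁ = 2·31.7·0.9768/1189 = 0.05209 s.
t = x/V₂ + tᵢ = 31.4/5553 + 0.05209 = 0.05774 s.

0.0577 s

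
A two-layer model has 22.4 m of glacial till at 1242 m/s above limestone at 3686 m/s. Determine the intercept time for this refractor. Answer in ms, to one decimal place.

tᵢ = 2h·√(V₂²−V₁²)/(V₁V₂).
√(V₂²−V₁²) = √(3686²−1242²) = 3470.5 m/s.
tᵢ = 2·22.4·3470.5/(1242·3686) = 0.03396 s.

34.0 ms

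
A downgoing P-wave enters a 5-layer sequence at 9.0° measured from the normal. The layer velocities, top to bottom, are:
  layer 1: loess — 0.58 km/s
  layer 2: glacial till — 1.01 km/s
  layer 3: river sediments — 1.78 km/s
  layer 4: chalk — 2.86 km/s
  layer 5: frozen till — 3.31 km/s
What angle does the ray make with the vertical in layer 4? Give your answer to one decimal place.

Ray parameter p = sin 9.0° / 0.58 = 2.6971e-01 s/km.
sin θ_4 = p·V_4 = 2.6971e-01 × 2.86 = 0.7714.
θ_4 = 50.48° from the vertical.

50.5°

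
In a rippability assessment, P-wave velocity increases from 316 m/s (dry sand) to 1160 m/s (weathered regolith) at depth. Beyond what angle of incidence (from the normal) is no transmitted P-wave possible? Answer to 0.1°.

15.8°

At critical incidence the refracted ray runs along the interface (θ₂ = 90°), so sin θ_c = V₁/V₂.
θ_c = arcsin(316/1160) = arcsin 0.2724 = 15.81°.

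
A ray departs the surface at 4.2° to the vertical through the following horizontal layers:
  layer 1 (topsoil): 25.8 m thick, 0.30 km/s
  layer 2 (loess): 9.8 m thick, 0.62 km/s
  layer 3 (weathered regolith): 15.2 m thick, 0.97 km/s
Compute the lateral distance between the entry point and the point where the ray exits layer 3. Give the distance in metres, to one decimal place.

7.1 m

Apply Snell's law at each interface; in layer i the horizontal offset is hᵢ·tan θᵢ.
Layer 1: θ = 4.20°; offset = 25.8·tan 4.20° = 1.895 m.
Layer 2: sin θ = 0.62·sin 4.2°/0.30 = 0.1514, θ = 8.71°; offset = 9.8·tan 8.71° = 1.501 m.
Layer 3: sin θ = 0.97·sin 4.2°/0.30 = 0.2368, θ = 13.70°; offset = 15.2·tan 13.70° = 3.705 m.
Total horizontal offset = 7.100 m.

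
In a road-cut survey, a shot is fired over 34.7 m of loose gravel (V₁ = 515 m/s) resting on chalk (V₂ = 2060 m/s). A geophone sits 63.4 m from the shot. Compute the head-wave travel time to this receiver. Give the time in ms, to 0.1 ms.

161.3 ms

t = x/V₂ + 2h·√(V₂²−V₁²)/(V₁V₂).
√(V₂²−V₁²) = √(2060²−515²) = 1994.6 m/s; delay term = 2·34.7·1994.6/(515·2060) = 0.13048 s.
t = 63.4/2060 + 0.13048 = 0.16125 s.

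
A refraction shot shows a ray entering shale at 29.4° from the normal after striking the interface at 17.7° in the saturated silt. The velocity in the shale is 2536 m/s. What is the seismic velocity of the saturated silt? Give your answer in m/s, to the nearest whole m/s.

sin 17.7° = 0.3040; sin 29.4° = 0.4909.
V₁ = V₂·(sin θ₁/sin θ₂) = 2536·(0.3040/0.4909) = 1570.63 m/s.

1571 m/s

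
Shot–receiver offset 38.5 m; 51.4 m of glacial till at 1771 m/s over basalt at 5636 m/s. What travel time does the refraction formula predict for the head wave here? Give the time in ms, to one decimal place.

t = x/V₂ + 2h·√(V₂²−V₁²)/(V₁V₂).
√(V₂²−V₁²) = √(5636²−1771²) = 5350.5 m/s; delay term = 2·51.4·5350.5/(1771·5636) = 0.05511 s.
t = 38.5/5636 + 0.05511 = 0.06194 s.

61.9 ms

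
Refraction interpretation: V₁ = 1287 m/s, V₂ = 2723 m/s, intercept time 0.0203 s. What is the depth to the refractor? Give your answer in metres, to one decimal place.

14.8 m

θ_c = arcsin(1287/2723) = 28.21°; cos θ_c = 0.8813.
tᵢ = 2h cos θ_c/V₁ ⇒ h = tᵢ·V₁/(2 cos θ_c) = 0.0203·1287/(2·0.8813) = 14.82 m.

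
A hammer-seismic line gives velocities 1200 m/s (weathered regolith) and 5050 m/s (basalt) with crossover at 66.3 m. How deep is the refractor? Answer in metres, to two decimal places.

26.02 m

x_cross = 2h·√((V₂+V₁)/(V₂−V₁)) → h = x_cross / (2·√((V₂+V₁)/(V₂−V₁))).
√((V₂+V₁)/(V₂−V₁)) = √((5050+1200)/(5050−1200)) = 1.2741.
h = 66.3 / (2·1.2741) = 26.02 m.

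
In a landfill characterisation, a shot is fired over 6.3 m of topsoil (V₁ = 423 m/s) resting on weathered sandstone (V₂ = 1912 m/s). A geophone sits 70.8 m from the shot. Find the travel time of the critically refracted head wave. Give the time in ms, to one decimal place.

66.1 ms

t = x/V₂ + 2h·√(V₂²−V₁²)/(V₁V₂).
√(V₂²−V₁²) = √(1912²−423²) = 1864.6 m/s; delay term = 2·6.3·1864.6/(423·1912) = 0.02905 s.
t = 70.8/1912 + 0.02905 = 0.06608 s.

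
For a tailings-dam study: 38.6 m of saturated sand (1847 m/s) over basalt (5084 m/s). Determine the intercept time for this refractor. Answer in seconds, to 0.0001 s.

tᵢ = 2h·√(V₂²−V₁²)/(V₁V₂).
√(V₂²−V₁²) = √(5084²−1847²) = 4736.6 m/s.
tᵢ = 2·38.6·4736.6/(1847·5084) = 0.03894 s.

0.0389 s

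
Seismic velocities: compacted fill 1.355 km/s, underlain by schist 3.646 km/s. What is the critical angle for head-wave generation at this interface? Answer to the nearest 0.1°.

21.8°

Critical incidence: sin θ_c = V₁/V₂ = 1.355/3.646 = 0.3716.
θ_c = arcsin 0.3716 = 21.82°.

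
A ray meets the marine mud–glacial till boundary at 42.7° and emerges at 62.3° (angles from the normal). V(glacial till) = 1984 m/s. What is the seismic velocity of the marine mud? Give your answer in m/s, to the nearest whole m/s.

1520 m/s

Snell's law: sin 42.7°/V₁ = sin 62.3°/V₂.
V₁ = V₂·sin 42.7°/sin 62.3° = 1984 × 0.7659 = 1519.63 m/s.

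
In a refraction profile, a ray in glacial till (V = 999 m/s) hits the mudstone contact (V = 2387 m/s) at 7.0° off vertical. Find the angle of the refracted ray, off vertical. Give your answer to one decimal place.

sin θ₁/V₁ = sin θ₂/V₂ ⇒ sin θ₂ = 2387·sin 7.0°/999 = 2387·0.1219/999 = 0.2912.
θ₂ = sin⁻¹(0.2912) = 16.93° (from vertical).

16.9°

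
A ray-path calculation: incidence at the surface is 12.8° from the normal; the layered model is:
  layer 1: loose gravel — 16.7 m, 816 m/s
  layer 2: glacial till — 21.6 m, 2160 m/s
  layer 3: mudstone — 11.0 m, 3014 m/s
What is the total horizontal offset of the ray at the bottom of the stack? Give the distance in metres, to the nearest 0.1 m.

35.1 m

Ray parameter p = sin 12.8° / 816 m/s = 2.7151e-04 s/m.
Layer 1: θ = 12.80°; offset = 16.7·tan 12.80° = 3.794 m.
Layer 2: sin θ = p·2160 = 0.5865 → θ = 35.91°; offset = 21.6·tan 35.91° = 15.639 m.
Layer 3: sin θ = p·3014 = 0.8183 → θ = 54.92°; offset = 11.0·tan 54.92° = 15.661 m.
Σ offsets = 35.094 m.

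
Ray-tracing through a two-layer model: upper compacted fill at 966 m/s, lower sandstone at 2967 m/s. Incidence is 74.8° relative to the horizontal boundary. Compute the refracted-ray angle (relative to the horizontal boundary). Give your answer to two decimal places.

36.36°

Angle from the normal: 90° − 74.8° = 15.2°.
sin θ₁/V₁ = sin θ₂/V₂ ⇒ sin θ₂ = 2967·sin 15.2°/966 = 2967·0.2622/966 = 0.8053.
θ₂ = sin⁻¹(0.8053) = 53.64° (from vertical).
From the interface: 90° − 53.64° = 36.36°.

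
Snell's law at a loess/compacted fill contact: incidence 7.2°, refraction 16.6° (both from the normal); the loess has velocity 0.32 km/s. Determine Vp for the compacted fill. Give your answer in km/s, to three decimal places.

Snell's law: sin 7.2°/V₁ = sin 16.6°/V₂.
V₂ = V₁·sin 16.6°/sin 7.2° = 0.32 × 2.2794 = 0.729 km/s.

0.729 km/s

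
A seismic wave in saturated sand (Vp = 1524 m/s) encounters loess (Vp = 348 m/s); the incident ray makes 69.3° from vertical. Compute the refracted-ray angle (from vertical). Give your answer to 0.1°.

12.3°

sin θ₁/V₁ = sin θ₂/V₂ ⇒ sin θ₂ = 348·sin 69.3°/1524 = 348·0.9354/1524 = 0.2136.
θ₂ = arcsin 0.2136 = 12.33° from the normal.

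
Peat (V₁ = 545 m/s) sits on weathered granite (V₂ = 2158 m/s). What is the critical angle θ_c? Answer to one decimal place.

At critical incidence the refracted ray runs along the interface (θ₂ = 90°), so sin θ_c = V₁/V₂.
θ_c = arcsin(545/2158) = arcsin 0.2525 = 14.63°.

14.6°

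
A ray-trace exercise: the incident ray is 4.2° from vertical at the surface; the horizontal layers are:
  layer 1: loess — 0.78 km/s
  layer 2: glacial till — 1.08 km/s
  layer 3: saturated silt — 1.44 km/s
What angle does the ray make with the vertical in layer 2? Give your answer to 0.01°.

5.82°

Snell's law across each interface conserves sin θ / V, so sin θ_2 = V_2·sin θ₁/V₁.
sin θ_2 = 1.08 × sin 4.2° / 0.78 = 0.1014.
θ_2 = 5.82° from the vertical.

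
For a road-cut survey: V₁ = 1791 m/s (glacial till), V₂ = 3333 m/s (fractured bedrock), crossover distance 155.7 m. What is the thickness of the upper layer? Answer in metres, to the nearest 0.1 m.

42.7 m

h = (x_cross/2)·√((V₂−V₁)/(V₂+V₁)).
(V₂−V₁)/(V₂+V₁) = (3333−1791)/(3333+1791) = 0.3009; √ = 0.5486.
h = (155.7/2)·0.5486 = 42.71 m.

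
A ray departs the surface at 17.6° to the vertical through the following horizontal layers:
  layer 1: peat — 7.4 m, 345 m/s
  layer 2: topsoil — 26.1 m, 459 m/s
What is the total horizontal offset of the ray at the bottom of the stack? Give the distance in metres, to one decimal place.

Apply Snell's law at each interface; in layer i the horizontal offset is hᵢ·tan θᵢ.
Layer 1: θ = 17.60°; offset = 7.4·tan 17.60° = 2.347 m.
Layer 2: sin θ = 459·sin 17.6°/345 = 0.4023, θ = 23.72°; offset = 26.1·tan 23.72° = 11.469 m.
Summing the layer offsets gives 13.816 m.

13.8 m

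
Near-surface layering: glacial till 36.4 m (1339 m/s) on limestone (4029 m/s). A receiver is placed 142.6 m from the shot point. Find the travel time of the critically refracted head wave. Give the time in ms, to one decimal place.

86.7 ms

θ_c = arcsin(V₁/V₂) = arcsin(1339/4029) = 19.41°, cos θ_c = 0.9432.
Intercept time tᵢ = 2h cos θ_c / V₁ = 2·36.4·0.9432/1339 = 0.05128 s.
t = x/V₂ + tᵢ = 142.6/4029 + 0.05128 = 0.08667 s.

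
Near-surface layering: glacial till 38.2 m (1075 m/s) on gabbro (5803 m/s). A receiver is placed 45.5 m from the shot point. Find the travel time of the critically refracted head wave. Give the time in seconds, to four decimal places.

0.0777 s

θ_c = arcsin(V₁/V₂) = arcsin(1075/5803) = 10.68°, cos θ_c = 0.9827.
Intercept time tᵢ = 2h cos θ_c / V₁ = 2·38.2·0.9827/1075 = 0.06984 s.
t = x/V₂ + tᵢ = 45.5/5803 + 0.06984 = 0.07768 s.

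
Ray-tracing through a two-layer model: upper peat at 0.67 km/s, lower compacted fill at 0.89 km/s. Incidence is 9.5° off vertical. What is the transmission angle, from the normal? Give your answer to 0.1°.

sin θ₁/V₁ = sin θ₂/V₂ ⇒ sin θ₂ = 0.89·sin 9.5°/0.67 = 0.89·0.1650/0.67 = 0.2192.
θ₂ = arcsin 0.2192 = 12.66° from the normal.

12.7°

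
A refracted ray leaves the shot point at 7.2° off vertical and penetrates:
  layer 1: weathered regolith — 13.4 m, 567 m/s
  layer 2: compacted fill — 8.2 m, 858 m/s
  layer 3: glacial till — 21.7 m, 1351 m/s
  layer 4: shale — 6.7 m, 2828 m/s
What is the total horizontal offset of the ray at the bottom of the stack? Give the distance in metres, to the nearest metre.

15 m

Apply Snell's law at each interface; in layer i the horizontal offset is hᵢ·tan θᵢ.
Layer 1: θ = 7.20°; offset = 13.4·tan 7.20° = 1.693 m.
Layer 2: sin θ = 858·sin 7.2°/567 = 0.1897, θ = 10.93°; offset = 8.2·tan 10.93° = 1.584 m.
Layer 3: sin θ = 1351·sin 7.2°/567 = 0.2986, θ = 17.38°; offset = 21.7·tan 17.38° = 6.790 m.
Layer 4: sin θ = 2828·sin 7.2°/567 = 0.6251, θ = 38.69°; offset = 6.7·tan 38.69° = 5.366 m.
Total horizontal offset = 15.433 m.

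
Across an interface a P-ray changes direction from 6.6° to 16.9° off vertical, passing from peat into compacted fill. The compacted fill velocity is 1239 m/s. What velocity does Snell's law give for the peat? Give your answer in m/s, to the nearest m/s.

490 m/s

sin 6.6° = 0.1149; sin 16.9° = 0.2907.
V₁ = V₂·(sin θ₁/sin θ₂) = 1239·(0.1149/0.2907) = 489.87 m/s.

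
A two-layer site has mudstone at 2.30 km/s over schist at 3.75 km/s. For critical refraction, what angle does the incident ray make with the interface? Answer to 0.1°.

52.2°

Critical incidence: sin θ_c = V₁/V₂ = 2.30/3.75 = 0.6133.
θ_c = arcsin 0.6133 = 37.83°.
Measured from the interface: 90° − 37.83° = 52.17°.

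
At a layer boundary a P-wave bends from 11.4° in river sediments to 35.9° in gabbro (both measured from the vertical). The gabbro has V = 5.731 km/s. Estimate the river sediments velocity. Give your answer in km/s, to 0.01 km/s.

sin 11.4° = 0.1977; sin 35.9° = 0.5864.
V₁ = V₂·(sin θ₁/sin θ₂) = 5.731·(0.1977/0.5864) = 1.93 km/s.

1.93 km/s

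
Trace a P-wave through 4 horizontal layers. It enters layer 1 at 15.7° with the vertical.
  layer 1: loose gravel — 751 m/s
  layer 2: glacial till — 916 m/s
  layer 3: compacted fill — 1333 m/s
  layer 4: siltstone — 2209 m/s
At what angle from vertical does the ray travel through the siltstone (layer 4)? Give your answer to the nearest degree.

Ray parameter p = sin 15.7° / 751 = 3.6032e-04 s/m.
sin θ_4 = p·V_4 = 3.6032e-04 × 2209 = 0.7959.
θ_4 = arcsin 0.7959 = 52.74°.

53°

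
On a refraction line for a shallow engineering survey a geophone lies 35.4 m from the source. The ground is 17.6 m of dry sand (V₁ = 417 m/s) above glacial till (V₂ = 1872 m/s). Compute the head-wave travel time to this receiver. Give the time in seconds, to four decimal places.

0.1012 s

θ_c = arcsin(V₁/V₂) = arcsin(417/1872) = 12.87°, cos θ_c = 0.9749.
Intercept time tᵢ = 2h cos θ_c / V₁ = 2·17.6·0.9749/417 = 0.08229 s.
t = x/V₂ + tᵢ = 35.4/1872 + 0.08229 = 0.10120 s.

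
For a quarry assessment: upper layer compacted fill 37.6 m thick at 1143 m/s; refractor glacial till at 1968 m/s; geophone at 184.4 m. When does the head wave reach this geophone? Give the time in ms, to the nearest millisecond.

θ_c = arcsin(V₁/V₂) = arcsin(1143/1968) = 35.51°, cos θ_c = 0.8141.
Intercept time tᵢ = 2h cos θ_c / V₁ = 2·37.6·0.8141/1143 = 0.05356 s.
t = x/V₂ + tᵢ = 184.4/1968 + 0.05356 = 0.14726 s.

147 ms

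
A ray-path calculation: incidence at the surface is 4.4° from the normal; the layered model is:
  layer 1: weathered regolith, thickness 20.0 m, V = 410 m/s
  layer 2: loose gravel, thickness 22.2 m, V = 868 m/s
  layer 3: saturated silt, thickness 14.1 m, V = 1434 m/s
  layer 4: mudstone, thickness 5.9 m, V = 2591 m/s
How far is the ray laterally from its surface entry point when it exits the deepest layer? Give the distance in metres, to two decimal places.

Ray parameter p = sin 4.4° / 410 m/s = 1.8712e-04 s/m.
Layer 1: θ = 4.40°; offset = 20.0·tan 4.40° = 1.5389 m.
Layer 2: sin θ = p·868 = 0.1624 → θ = 9.35°; offset = 22.2·tan 9.35° = 3.6542 m.
Layer 3: sin θ = p·1434 = 0.2683 → θ = 15.56°; offset = 14.1·tan 15.56° = 3.9275 m.
Layer 4: sin θ = p·2591 = 0.4848 → θ = 29.00°; offset = 5.9·tan 29.00° = 3.2706 m.
Total horizontal offset = 12.3912 m.

12.39 m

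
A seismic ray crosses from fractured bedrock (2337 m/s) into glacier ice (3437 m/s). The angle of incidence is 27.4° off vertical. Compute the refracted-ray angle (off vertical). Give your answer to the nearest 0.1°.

42.6°

sin θ₁/V₁ = sin θ₂/V₂ ⇒ sin θ₂ = 3437·sin 27.4°/2337 = 3437·0.4602/2337 = 0.6768.
θ₂ = arcsin 0.6768 = 42.59° from the normal.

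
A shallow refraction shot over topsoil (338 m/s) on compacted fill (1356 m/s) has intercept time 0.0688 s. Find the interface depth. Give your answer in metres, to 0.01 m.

h = tᵢ·V₁·V₂ / (2·√(V₂²−V₁²)).
√(V₂²−V₁²) = √(1356² − 338²) = 1313.2 m/s.
h = 0.0688 s × 338 × 1356 / (2 × 1313.2) = 12.01 m.

12.01 m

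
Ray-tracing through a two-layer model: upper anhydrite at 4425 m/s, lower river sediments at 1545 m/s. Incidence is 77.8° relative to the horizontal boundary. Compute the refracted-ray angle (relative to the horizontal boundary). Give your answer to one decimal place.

Convert to the normal: θ₁ = 90° − 77.8° = 12.2°.
sin θ₁/V₁ = sin θ₂/V₂ ⇒ sin θ₂ = 1545·sin 12.2°/4425 = 1545·0.2113/4425 = 0.0738.
θ₂ = sin⁻¹(0.0738) = 4.23° (from vertical).
From the interface: 90° − 4.23° = 85.77°.

85.8°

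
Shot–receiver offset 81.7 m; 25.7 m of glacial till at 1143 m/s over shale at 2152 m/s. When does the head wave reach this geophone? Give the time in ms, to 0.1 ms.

θ_c = arcsin(V₁/V₂) = arcsin(1143/2152) = 32.08°, cos θ_c = 0.8473.
Intercept time tᵢ = 2h cos θ_c / V₁ = 2·25.7·0.8473/1143 = 0.03810 s.
t = x/V₂ + tᵢ = 81.7/2152 + 0.03810 = 0.07607 s.

76.1 ms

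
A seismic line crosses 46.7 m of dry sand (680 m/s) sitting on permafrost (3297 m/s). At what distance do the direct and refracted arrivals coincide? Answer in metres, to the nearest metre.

x_cross = 2h·√((V₂+V₁)/(V₂−V₁)).
(V₂+V₁)/(V₂−V₁) = (3297+680)/(3297−680) = 1.5197; √ = 1.2328.
x_cross = 2·46.7·1.2328 = 115.14 m.

115 m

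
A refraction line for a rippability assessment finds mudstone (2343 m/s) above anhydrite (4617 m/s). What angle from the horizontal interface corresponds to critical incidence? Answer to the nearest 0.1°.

At critical incidence the refracted ray runs along the interface (θ₂ = 90°), so sin θ_c = V₁/V₂.
θ_c = arcsin(2343/4617) = arcsin 0.5075 = 30.50°.
Measured from the interface: 90° − 30.50° = 59.50°.

59.5°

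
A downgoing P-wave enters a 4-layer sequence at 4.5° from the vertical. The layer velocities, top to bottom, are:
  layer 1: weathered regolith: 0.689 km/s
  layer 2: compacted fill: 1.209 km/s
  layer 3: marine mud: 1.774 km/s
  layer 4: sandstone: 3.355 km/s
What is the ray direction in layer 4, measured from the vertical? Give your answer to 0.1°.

22.5°

Ray parameter p = sin 4.5° / 0.689 = 1.1387e-01 s/km.
sin θ_4 = p·V_4 = 1.1387e-01 × 3.355 = 0.3820.
θ_4 = 22.46° from the vertical.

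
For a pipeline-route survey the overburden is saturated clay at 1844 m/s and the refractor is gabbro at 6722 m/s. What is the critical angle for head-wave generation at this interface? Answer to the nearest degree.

16°

At critical incidence the refracted ray runs along the interface (θ₂ = 90°), so sin θ_c = V₁/V₂.
θ_c = arcsin(1844/6722) = arcsin 0.2743 = 15.92°.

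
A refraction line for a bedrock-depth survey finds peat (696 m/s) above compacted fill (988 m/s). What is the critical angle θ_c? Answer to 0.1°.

Critical incidence: sin θ_c = V₁/V₂ = 696/988 = 0.7045.
θ_c = arcsin 0.7045 = 44.79°.

44.8°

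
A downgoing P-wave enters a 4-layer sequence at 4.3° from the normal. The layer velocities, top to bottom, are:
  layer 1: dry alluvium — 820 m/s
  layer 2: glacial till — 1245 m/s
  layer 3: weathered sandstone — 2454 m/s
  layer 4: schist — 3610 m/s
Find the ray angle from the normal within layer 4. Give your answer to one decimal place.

19.3°

Snell's law across each interface conserves sin θ / V, so sin θ_4 = V_4·sin θ₁/V₁.
sin θ_4 = 3610 × sin 4.3° / 820 = 0.3301.
θ_4 = arcsin 0.3301 = 19.27°.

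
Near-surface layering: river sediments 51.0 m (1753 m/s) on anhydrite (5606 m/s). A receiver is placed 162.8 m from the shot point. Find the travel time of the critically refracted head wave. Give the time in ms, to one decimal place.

84.3 ms

θ_c = arcsin(V₁/V₂) = arcsin(1753/5606) = 18.22°, cos θ_c = 0.9499.
Intercept time tᵢ = 2h cos θ_c / V₁ = 2·51.0·0.9499/1753 = 0.05527 s.
t = x/V₂ + tᵢ = 162.8/5606 + 0.05527 = 0.08431 s.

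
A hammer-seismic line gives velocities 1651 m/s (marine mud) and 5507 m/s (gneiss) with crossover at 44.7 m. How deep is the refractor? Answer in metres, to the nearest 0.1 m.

x_cross = 2h·√((V₂+V₁)/(V₂−V₁)) → h = x_cross / (2·√((V₂+V₁)/(V₂−V₁))).
√((V₂+V₁)/(V₂−V₁)) = √((5507+1651)/(5507−1651)) = 1.3625.
h = 44.7 / (2·1.3625) = 16.40 m.

16.4 m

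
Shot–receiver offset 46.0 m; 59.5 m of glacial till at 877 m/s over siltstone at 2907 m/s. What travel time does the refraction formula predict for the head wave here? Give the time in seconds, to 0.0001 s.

θ_c = arcsin(V₁/V₂) = arcsin(877/2907) = 17.56°, cos θ_c = 0.9534.
Intercept time tᵢ = 2h cos θ_c / V₁ = 2·59.5·0.9534/877 = 0.12937 s.
t = x/V₂ + tᵢ = 46.0/2907 + 0.12937 = 0.14519 s.

0.1452 s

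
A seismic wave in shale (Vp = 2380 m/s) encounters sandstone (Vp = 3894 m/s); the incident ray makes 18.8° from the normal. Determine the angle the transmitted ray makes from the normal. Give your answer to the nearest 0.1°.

31.8°

sin θ₁/V₁ = sin θ₂/V₂ ⇒ sin θ₂ = 3894·sin 18.8°/2380 = 3894·0.3223/2380 = 0.5273.
θ₂ = sin⁻¹(0.5273) = 31.82° (from vertical).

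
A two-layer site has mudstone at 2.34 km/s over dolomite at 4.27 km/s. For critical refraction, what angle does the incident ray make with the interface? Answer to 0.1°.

At critical incidence the refracted ray runs along the interface (θ₂ = 90°), so sin θ_c = V₁/V₂.
θ_c = arcsin(2.34/4.27) = arcsin 0.5480 = 33.23°.
Measured from the interface: 90° − 33.23° = 56.77°.

56.8°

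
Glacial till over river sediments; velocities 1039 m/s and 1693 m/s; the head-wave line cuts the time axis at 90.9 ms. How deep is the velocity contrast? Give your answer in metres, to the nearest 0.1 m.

θ_c = arcsin(1039/1693) = 37.86°; cos θ_c = 0.7895.
tᵢ = 2h cos θ_c/V₁ ⇒ h = tᵢ·V₁/(2 cos θ_c) = 0.0909·1039/(2·0.7895) = 59.81 m.

59.8 m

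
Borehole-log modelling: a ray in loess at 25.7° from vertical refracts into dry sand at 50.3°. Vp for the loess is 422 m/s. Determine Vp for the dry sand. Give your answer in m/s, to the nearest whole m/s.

sin 25.7° = 0.4337; sin 50.3° = 0.7694.
V₂ = V₁·(sin θ₂/sin θ₁) = 422·(0.7694/0.4337) = 748.71 m/s.

749 m/s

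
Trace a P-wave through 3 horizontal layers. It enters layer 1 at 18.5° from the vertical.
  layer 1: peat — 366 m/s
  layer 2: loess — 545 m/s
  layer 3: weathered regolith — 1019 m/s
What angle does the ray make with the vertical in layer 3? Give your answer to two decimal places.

Ray parameter p = sin 18.5° / 366 = 8.6695e-04 s/m.
sin θ_3 = p·V_3 = 8.6695e-04 × 1019 = 0.8834.
θ_3 = arcsin 0.8834 = 62.06°.

62.06°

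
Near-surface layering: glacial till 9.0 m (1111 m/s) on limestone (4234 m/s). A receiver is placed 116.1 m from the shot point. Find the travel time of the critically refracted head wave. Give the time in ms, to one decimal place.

43.1 ms

θ_c = arcsin(V₁/V₂) = arcsin(1111/4234) = 15.21°, cos θ_c = 0.9650.
Intercept time tᵢ = 2h cos θ_c / V₁ = 2·9.0·0.9650/1111 = 0.01563 s.
t = x/V₂ + tᵢ = 116.1/4234 + 0.01563 = 0.04305 s.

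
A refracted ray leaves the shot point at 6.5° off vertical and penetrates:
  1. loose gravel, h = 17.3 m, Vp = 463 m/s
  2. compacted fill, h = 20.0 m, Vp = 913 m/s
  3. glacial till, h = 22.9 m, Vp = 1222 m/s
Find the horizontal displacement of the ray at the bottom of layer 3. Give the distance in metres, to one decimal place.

p = sin θ₁/V₁ = sin 6.5°/463 = 2.4450e-04 s/m is conserved through the stack.
Layer 1: θ = 6.50°; offset = 17.3·tan 6.50° = 1.971 m.
Layer 2: sin θ = p·913 = 0.2232 → θ = 12.90°; offset = 20.0·tan 12.90° = 4.580 m.
Layer 3: sin θ = p·1222 = 0.2988 → θ = 17.38°; offset = 22.9·tan 17.38° = 7.170 m.
Summing the layer offsets gives 13.721 m.

13.7 m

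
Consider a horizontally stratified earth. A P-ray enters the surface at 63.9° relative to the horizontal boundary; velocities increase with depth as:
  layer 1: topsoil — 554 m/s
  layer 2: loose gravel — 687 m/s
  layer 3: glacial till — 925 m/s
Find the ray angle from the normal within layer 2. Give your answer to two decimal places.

33.06°

From the normal: θ₁ = 90° − 63.9° = 26.1°.
Snell's law across each interface conserves sin θ / V, so sin θ_2 = V_2·sin θ₁/V₁.
sin θ_2 = 687 × sin 26.1° / 554 = 0.5456.
θ_2 = arcsin 0.5456 = 33.06°.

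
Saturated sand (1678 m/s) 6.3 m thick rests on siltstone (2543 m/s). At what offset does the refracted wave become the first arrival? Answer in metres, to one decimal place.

27.8 m

x_cross = 2h·√((V₂+V₁)/(V₂−V₁)).
(V₂+V₁)/(V₂−V₁) = (2543+1678)/(2543−1678) = 4.8798; √ = 2.2090.
x_cross = 2·6.3·2.2090 = 27.83 m.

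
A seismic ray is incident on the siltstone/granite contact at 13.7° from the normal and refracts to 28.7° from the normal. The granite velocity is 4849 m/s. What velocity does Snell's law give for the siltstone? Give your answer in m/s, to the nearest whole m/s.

2391 m/s

Snell's law: sin 13.7°/V₁ = sin 28.7°/V₂.
V₁ = V₂·sin 13.7°/sin 28.7° = 4849 × 0.4932 = 2391.45 m/s.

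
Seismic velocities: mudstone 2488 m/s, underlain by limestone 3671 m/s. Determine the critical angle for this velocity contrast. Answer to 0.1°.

42.7°

Critical incidence: sin θ_c = V₁/V₂ = 2488/3671 = 0.6777.
θ_c = arcsin 0.6777 = 42.67°.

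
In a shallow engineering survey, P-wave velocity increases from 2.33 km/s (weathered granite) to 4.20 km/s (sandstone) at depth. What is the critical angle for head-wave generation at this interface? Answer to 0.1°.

33.7°

At critical incidence the refracted ray runs along the interface (θ₂ = 90°), so sin θ_c = V₁/V₂.
θ_c = arcsin(2.33/4.20) = arcsin 0.5548 = 33.69°.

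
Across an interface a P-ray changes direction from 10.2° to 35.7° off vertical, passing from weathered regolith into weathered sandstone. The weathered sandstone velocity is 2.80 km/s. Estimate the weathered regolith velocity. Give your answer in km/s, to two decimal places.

0.85 km/s

sin 10.2° = 0.1771; sin 35.7° = 0.5835.
V₁ = V₂·(sin θ₁/sin θ₂) = 2.80·(0.1771/0.5835) = 0.85 km/s.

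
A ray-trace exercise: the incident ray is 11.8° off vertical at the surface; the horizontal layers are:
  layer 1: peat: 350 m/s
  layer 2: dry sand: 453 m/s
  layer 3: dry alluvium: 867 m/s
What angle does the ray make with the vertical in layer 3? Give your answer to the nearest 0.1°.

Ray parameter p = sin 11.8° / 350 = 5.8427e-04 s/m.
sin θ_3 = p·V_3 = 5.8427e-04 × 867 = 0.5066.
θ_3 = 30.44° from the vertical.

30.4°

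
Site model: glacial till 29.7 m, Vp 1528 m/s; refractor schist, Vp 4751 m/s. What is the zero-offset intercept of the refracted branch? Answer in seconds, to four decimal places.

tᵢ = 2h·√(V₂²−V₁²)/(V₁V₂).
√(V₂²−V₁²) = √(4751²−1528²) = 4498.6 m/s.
tᵢ = 2·29.7·4498.6/(1528·4751) = 0.03681 s.

0.0368 s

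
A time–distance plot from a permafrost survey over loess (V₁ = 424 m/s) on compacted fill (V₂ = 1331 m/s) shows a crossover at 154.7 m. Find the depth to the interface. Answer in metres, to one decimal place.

x_cross = 2h·√((V₂+V₁)/(V₂−V₁)) → h = x_cross / (2·√((V₂+V₁)/(V₂−V₁))).
√((V₂+V₁)/(V₂−V₁)) = √((1331+424)/(1331−424)) = 1.3910.
h = 154.7 / (2·1.3910) = 55.61 m.

55.6 m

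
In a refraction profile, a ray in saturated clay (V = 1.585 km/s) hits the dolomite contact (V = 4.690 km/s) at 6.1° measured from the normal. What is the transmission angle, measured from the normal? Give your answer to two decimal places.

18.33°

sin θ₁/V₁ = sin θ₂/V₂ ⇒ sin θ₂ = 4.690·sin 6.1°/1.585 = 4.690·0.1063/1.585 = 0.3144.
θ₂ = arcsin 0.3144 = 18.33° from the normal.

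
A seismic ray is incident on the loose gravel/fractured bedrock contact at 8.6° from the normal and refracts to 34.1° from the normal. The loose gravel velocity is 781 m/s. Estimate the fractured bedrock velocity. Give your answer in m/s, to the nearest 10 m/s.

2930 m/s

sin 8.6° = 0.1495; sin 34.1° = 0.5606.
V₂ = V₁·(sin θ₂/sin θ₁) = 781·(0.5606/0.1495) = 2928.13 m/s.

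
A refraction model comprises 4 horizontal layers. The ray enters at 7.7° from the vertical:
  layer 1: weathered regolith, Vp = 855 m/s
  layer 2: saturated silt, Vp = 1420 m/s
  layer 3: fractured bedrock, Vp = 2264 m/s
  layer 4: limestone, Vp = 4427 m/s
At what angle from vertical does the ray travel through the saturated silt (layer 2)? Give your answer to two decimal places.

12.86°

Ray parameter p = sin 7.7° / 855 = 1.5671e-04 s/m.
sin θ_2 = p·V_2 = 1.5671e-04 × 1420 = 0.2225.
θ_2 = arcsin 0.2225 = 12.86°.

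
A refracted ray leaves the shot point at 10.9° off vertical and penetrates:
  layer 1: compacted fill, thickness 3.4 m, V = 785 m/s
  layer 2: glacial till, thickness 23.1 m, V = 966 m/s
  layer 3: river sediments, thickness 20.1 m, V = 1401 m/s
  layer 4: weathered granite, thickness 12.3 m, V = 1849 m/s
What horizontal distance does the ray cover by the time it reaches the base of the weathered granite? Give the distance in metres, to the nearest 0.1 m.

Apply Snell's law at each interface; in layer i the horizontal offset is hᵢ·tan θᵢ.
Layer 1: θ = 10.90°; offset = 3.4·tan 10.90° = 0.655 m.
Layer 2: sin θ = 966·sin 10.9°/785 = 0.2327, θ = 13.46°; offset = 23.1·tan 13.46° = 5.527 m.
Layer 3: sin θ = 1401·sin 10.9°/785 = 0.3375, θ = 19.72°; offset = 20.1·tan 19.72° = 7.206 m.
Layer 4: sin θ = 1849·sin 10.9°/785 = 0.4454, θ = 26.45°; offset = 12.3·tan 26.45° = 6.119 m.
Σ offsets = 19.507 m.

19.5 m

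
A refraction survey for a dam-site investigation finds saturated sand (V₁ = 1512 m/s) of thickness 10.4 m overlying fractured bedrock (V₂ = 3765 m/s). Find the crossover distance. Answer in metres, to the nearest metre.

32 m

x_cross = 2h·√((V₂+V₁)/(V₂−V₁)).
(V₂+V₁)/(V₂−V₁) = (3765+1512)/(3765−1512) = 2.3422; √ = 1.5304.
x_cross = 2·10.4·1.5304 = 31.83 m.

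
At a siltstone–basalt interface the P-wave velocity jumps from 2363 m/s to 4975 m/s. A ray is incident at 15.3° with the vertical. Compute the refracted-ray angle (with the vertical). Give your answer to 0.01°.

33.75°

sin θ₁/V₁ = sin θ₂/V₂ ⇒ sin θ₂ = 4975·sin 15.3°/2363 = 4975·0.2639/2363 = 0.5556.
θ₂ = sin⁻¹(0.5556) = 33.75° (from vertical).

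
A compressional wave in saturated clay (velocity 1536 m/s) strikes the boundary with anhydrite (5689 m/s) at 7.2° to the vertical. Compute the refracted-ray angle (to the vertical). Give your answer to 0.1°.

sin θ₁/V₁ = sin θ₂/V₂ ⇒ sin θ₂ = 5689·sin 7.2°/1536 = 5689·0.1253/1536 = 0.4642.
θ₂ = sin⁻¹(0.4642) = 27.66° (from vertical).

27.7°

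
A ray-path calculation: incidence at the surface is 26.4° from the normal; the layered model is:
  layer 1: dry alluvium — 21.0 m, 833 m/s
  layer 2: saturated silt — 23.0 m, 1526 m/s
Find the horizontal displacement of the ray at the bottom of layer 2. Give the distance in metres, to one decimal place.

Apply Snell's law at each interface; in layer i the horizontal offset is hᵢ·tan θᵢ.
Layer 1: θ = 26.40°; offset = 21.0·tan 26.40° = 10.424 m.
Layer 2: sin θ = 1526·sin 26.4°/833 = 0.8145, θ = 54.54°; offset = 23.0·tan 54.54° = 32.295 m.
Σ offsets = 42.719 m.

42.7 m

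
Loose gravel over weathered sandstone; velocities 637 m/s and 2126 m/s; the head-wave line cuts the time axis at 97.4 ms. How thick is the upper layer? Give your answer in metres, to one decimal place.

32.5 m

h = tᵢ·V₁·V₂ / (2·√(V₂²−V₁²)).
√(V₂²−V₁²) = √(2126² − 637²) = 2028.3 m/s.
h = 0.0974 s × 637 × 2126 / (2 × 2028.3) = 32.52 m.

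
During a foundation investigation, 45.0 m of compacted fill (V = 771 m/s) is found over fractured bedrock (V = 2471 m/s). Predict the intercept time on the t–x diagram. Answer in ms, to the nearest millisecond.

tᵢ = 2h·√(V₂²−V₁²)/(V₁V₂).
√(V₂²−V₁²) = √(2471²−771²) = 2347.6 m/s.
tᵢ = 2·45.0·2347.6/(771·2471) = 0.11090 s.

111 ms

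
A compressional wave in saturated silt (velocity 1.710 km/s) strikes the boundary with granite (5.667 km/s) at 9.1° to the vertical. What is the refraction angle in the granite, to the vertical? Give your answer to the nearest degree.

32°

sin θ₁/V₁ = sin θ₂/V₂ ⇒ sin θ₂ = 5.667·sin 9.1°/1.710 = 5.667·0.1582/1.710 = 0.5241.
θ₂ = sin⁻¹(0.5241) = 31.61° (from vertical).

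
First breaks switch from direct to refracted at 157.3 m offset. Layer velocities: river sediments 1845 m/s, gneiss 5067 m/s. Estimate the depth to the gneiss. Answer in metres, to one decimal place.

h = (x_cross/2)·√((V₂−V₁)/(V₂+V₁)).
(V₂−V₁)/(V₂+V₁) = (5067−1845)/(5067+1845) = 0.4661; √ = 0.6827.
h = (157.3/2)·0.6827 = 53.70 m.

53.7 m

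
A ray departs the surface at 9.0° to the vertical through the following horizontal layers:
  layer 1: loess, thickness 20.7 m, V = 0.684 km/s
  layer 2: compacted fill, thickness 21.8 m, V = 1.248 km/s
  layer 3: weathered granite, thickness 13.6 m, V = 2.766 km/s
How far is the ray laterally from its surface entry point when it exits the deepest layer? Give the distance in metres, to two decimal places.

Apply Snell's law at each interface; in layer i the horizontal offset is hᵢ·tan θᵢ.
Layer 1: θ = 9.00°; offset = 20.7·tan 9.00° = 3.2786 m.
Layer 2: sin θ = 1.248·sin 9.0°/0.684 = 0.2854, θ = 16.58°; offset = 21.8·tan 16.58° = 6.4923 m.
Layer 3: sin θ = 2.766·sin 9.0°/0.684 = 0.6326, θ = 39.24°; offset = 13.6·tan 39.24° = 11.1086 m.
Total horizontal offset = 20.8794 m.

20.88 m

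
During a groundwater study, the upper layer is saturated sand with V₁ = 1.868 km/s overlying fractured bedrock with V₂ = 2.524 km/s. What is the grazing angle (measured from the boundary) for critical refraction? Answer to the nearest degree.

At critical incidence the refracted ray runs along the interface (θ₂ = 90°), so sin θ_c = V₁/V₂.
θ_c = arcsin(1.868/2.524) = arcsin 0.7401 = 47.74°.
Measured from the interface: 90° − 47.74° = 42.26°.

42°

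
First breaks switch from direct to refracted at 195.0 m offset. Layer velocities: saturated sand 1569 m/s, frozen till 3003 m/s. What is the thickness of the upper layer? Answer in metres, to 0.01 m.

54.60 m

x_cross = 2h·√((V₂+V₁)/(V₂−V₁)) → h = x_cross / (2·√((V₂+V₁)/(V₂−V₁))).
√((V₂+V₁)/(V₂−V₁)) = √((3003+1569)/(3003−1569)) = 1.7856.
h = 195.0 / (2·1.7856) = 54.60 m.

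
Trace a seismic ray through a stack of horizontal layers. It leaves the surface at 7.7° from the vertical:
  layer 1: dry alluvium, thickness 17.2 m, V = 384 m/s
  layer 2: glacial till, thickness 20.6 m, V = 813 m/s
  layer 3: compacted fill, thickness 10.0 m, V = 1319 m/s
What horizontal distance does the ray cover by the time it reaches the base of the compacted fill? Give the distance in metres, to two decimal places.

Ray parameter p = sin 7.7° / 384 m/s = 3.4892e-04 s/m.
Layer 1: θ = 7.70°; offset = 17.2·tan 7.70° = 2.3255 m.
Layer 2: sin θ = p·813 = 0.2837 → θ = 16.48°; offset = 20.6·tan 16.48° = 6.0940 m.
Layer 3: sin θ = p·1319 = 0.4602 → θ = 27.40°; offset = 10.0·tan 27.40° = 5.1839 m.
Σ offsets = 13.6035 m.

13.60 m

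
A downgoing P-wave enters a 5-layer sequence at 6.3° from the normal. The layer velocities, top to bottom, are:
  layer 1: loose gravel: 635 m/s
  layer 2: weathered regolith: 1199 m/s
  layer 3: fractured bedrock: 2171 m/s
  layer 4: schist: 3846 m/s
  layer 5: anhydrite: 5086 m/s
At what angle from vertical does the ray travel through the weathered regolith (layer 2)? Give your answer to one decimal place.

12.0°

Snell's law across each interface conserves sin θ / V, so sin θ_2 = V_2·sin θ₁/V₁.
sin θ_2 = 1199 × sin 6.3° / 635 = 0.2072.
θ_2 = arcsin 0.2072 = 11.96°.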